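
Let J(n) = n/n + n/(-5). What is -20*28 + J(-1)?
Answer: -2794/5 ≈ -558.80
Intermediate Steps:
J(n) = 1 - n/5 (J(n) = 1 + n*(-⅕) = 1 - n/5)
-20*28 + J(-1) = -20*28 + (1 - ⅕*(-1)) = -560 + (1 + ⅕) = -560 + 6/5 = -2794/5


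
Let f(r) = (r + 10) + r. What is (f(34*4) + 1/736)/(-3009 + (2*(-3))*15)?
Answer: -207553/2280864 ≈ -0.090998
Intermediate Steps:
f(r) = 10 + 2*r (f(r) = (10 + r) + r = 10 + 2*r)
(f(34*4) + 1/736)/(-3009 + (2*(-3))*15) = ((10 + 2*(34*4)) + 1/736)/(-3009 + (2*(-3))*15) = ((10 + 2*136) + 1/736)/(-3009 - 6*15) = ((10 + 272) + 1/736)/(-3009 - 90) = (282 + 1/736)/(-3099) = (207553/736)*(-1/3099) = -207553/2280864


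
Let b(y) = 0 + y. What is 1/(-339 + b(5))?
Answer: -1/334 ≈ -0.0029940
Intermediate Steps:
b(y) = y
1/(-339 + b(5)) = 1/(-339 + 5) = 1/(-334) = -1/334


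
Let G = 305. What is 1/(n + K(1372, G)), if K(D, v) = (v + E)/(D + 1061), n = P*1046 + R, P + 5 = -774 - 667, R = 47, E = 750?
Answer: -2433/3679836022 ≈ -6.6117e-7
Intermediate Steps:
P = -1446 (P = -5 + (-774 - 667) = -5 - 1441 = -1446)
n = -1512469 (n = -1446*1046 + 47 = -1512516 + 47 = -1512469)
K(D, v) = (750 + v)/(1061 + D) (K(D, v) = (v + 750)/(D + 1061) = (750 + v)/(1061 + D))
1/(n + K(1372, G)) = 1/(-1512469 + (750 + 305)/(1061 + 1372)) = 1/(-1512469 + 1055/2433) = 1/(-3679836022/2433) = -2433/3679836022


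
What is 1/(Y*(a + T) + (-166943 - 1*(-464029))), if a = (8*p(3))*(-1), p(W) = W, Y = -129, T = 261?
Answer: 1/266513 ≈ 3.7522e-6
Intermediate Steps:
a = -24 (a = (8*3)*(-1) = 24*(-1) = -24)
1/(Y*(a + T) + (-166943 - 1*(-464029))) = 1/(-129*(-24 + 261) + (-166943 - 1*(-464029))) = 1/(-129*237 + (-166943 + 464029)) = 1/(-30573 + 297086) = 1/266513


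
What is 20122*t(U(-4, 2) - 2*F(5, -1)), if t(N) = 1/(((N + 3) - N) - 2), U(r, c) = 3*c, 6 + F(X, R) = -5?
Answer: 20122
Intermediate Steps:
F(X, R) = -11 (F(X, R) = -6 - 5 = -11)
t(N) = 1 (t(N) = 1/(((3 + N) - N) - 2) = 1/(3 - 2) = 1/1 = 1)
20122*t(U(-4, 2) - 2*F(5, -1)) = 20122*1 = 20122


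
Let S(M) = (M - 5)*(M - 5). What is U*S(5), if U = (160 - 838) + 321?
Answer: 0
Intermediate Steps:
U = -357 (U = -678 + 321 = -357)
S(M) = (-5 + M)**2 (S(M) = (-5 + M)*(-5 + M) = (-5 + M)**2)
U*S(5) = -357*(-5 + 5)**2 = -357*0**2 = -357*0 = 0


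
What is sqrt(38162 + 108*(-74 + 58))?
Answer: sqrt(36434) ≈ 190.88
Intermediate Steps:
sqrt(38162 + 108*(-74 + 58)) = sqrt(38162 + 108*(-16)) = sqrt(38162 - 1728) = sqrt(36434)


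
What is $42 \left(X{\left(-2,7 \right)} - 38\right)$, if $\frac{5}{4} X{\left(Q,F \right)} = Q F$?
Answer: $- \frac{10332}{5} \approx -2066.4$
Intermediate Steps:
$X{\left(Q,F \right)} = \frac{4 F Q}{5}$ ($X{\left(Q,F \right)} = \frac{4 Q F}{5} = \frac{4 F Q}{5}$)
$42 \left(X{\left(-2,7 \right)} - 38\right) = 42 \left(\frac{4}{5} \cdot 7 \left(-2\right) - 38\right) = 42 \left(- \frac{56}{5} - 38\right) = 42 \left(- \frac{246}{5}\right) = - \frac{10332}{5}$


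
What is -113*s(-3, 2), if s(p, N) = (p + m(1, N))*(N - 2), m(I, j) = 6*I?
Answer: 0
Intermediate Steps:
s(p, N) = (-2 + N)*(6 + p) (s(p, N) = (p + 6*1)*(N - 2) = (p + 6)*(-2 + N) = (6 + p)*(-2 + N) = (-2 + N)*(6 + p))
-113*s(-3, 2) = -113*(-12 - 2*(-3) + 6*2 + 2*(-3)) = -113*(-12 + 6 + 12 - 6) = -113*0 = 0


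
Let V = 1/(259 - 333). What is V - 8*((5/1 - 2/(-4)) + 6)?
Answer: -6809/74 ≈ -92.014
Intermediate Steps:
V = -1/74 (V = 1/(-74) = -1/74 ≈ -0.013514)
V - 8*((5/1 - 2/(-4)) + 6) = -1/74 - 8*((5/1 - 2/(-4)) + 6) = -1/74 - 8*((5*1 - 2*(-1/4)) + 6) = -1/74 - 8*((5 + 1/2) + 6) = -1/74 - 8*(11/2 + 6) = -1/74 - 8*23/2 = -1/74 - 92 = -6809/74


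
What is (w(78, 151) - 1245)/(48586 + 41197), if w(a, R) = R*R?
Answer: 21556/89783 ≈ 0.24009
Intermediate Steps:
w(a, R) = R**2
(w(78, 151) - 1245)/(48586 + 41197) = (151**2 - 1245)/(48586 + 41197) = (22801 - 1245)/89783 = 21556*(1/89783) = 21556/89783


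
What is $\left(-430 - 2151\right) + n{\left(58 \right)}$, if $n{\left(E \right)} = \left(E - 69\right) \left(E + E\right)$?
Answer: $-3857$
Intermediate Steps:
$n{\left(E \right)} = 2 E \left(-69 + E\right)$ ($n{\left(E \right)} = \left(-69 + E\right) 2 E = 2 E \left(-69 + E\right)$)
$\left(-430 - 2151\right) + n{\left(58 \right)} = \left(-430 - 2151\right) + 2 \cdot 58 \left(-69 + 58\right) = -2581 + 2 \cdot 58 \left(-11\right) = -2581 - 1276 = -3857$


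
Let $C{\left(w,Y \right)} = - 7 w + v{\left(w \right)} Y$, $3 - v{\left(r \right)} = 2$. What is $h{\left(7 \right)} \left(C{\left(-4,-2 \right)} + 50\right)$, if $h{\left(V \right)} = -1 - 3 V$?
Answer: $-1672$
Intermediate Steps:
$v{\left(r \right)} = 1$ ($v{\left(r \right)} = 3 - 2 = 1$)
$C{\left(w,Y \right)} = Y - 7 w$ ($C{\left(w,Y \right)} = - 7 w + 1 Y = - 7 w + Y = Y - 7 w$)
$h{\left(7 \right)} \left(C{\left(-4,-2 \right)} + 50\right) = \left(-1 - 21\right) \left(\left(-2 - -28\right) + 50\right) = \left(-1 - 21\right) \left(\left(-2 + 28\right) + 50\right) = - 22 \left(26 + 50\right) = \left(-22\right) 76 = -1672$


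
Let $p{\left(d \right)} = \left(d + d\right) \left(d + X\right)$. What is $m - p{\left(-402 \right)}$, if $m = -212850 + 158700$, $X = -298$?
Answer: $-616950$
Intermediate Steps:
$p{\left(d \right)} = 2 d \left(-298 + d\right)$ ($p{\left(d \right)} = \left(d + d\right) \left(d - 298\right) = 2 d \left(-298 + d\right)$)
$m = -54150$
$m - p{\left(-402 \right)} = -54150 - 2 \left(-402\right) \left(-298 - 402\right) = -54150 - 2 \left(-402\right) \left(-700\right) = -54150 - 562800 = -616950$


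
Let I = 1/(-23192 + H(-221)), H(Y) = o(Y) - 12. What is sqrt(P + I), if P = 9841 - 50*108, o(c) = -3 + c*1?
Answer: sqrt(609384226179)/11714 ≈ 66.641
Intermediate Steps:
o(c) = -3 + c
H(Y) = -15 + Y (H(Y) = (-3 + Y) - 12 = -15 + Y)
P = 4441 (P = 9841 - 5400 = 4441)
I = -1/23428 (I = 1/(-23192 + (-15 - 221)) = 1/(-23192 - 236) = 1/(-23428) = -1/23428 ≈ -4.2684e-5)
sqrt(P + I) = sqrt(4441 - 1/23428) = sqrt(104043747/23428) = sqrt(609384226179)/11714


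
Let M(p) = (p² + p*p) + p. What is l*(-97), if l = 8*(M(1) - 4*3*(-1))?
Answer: -11640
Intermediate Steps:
M(p) = p + 2*p² (M(p) = (p² + p²) + p = 2*p² + p = p + 2*p²)
l = 120 (l = 8*(1*(1 + 2*1) - 4*3*(-1)) = 8*(1*(1 + 2) - 12*(-1)) = 8*(1*3 + 12) = 8*(3 + 12) = 8*15 = 120)
l*(-97) = 120*(-97) = -11640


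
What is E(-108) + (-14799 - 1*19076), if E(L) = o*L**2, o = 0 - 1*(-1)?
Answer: -22211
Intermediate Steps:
o = 1 (o = 0 + 1 = 1)
E(L) = L**2 (E(L) = 1*L**2 = L**2)
E(-108) + (-14799 - 1*19076) = (-108)**2 + (-14799 - 1*19076) = 11664 + (-14799 - 19076) = 11664 - 33875 = -22211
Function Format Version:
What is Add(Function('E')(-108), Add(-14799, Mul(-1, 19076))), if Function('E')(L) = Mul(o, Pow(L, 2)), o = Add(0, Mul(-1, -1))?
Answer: -22211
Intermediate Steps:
o = 1 (o = Add(0, 1) = 1)
Function('E')(L) = Pow(L, 2) (Function('E')(L) = Mul(1, Pow(L, 2)) = Pow(L, 2))
Add(Function('E')(-108), Add(-14799, Mul(-1, 19076))) = Add(Pow(-108, 2), Add(-14799, Mul(-1, 19076))) = Add(11664, Add(-14799, -19076)) = Add(11664, -33875) = -22211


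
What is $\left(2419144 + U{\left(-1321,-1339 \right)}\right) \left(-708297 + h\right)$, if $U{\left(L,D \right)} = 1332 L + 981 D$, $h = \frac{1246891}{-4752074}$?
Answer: $\frac{2201242420731262703}{4752074} \approx 4.6322 \cdot 10^{11}$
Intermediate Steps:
$h = - \frac{1246891}{4752074}$ ($h = 1246891 \left(- \frac{1}{4752074}\right) = - \frac{1246891}{4752074} \approx -0.26239$)
$U{\left(L,D \right)} = 981 D + 1332 L$
$\left(2419144 + U{\left(-1321,-1339 \right)}\right) \left(-708297 + h\right) = \left(2419144 + \left(981 \left(-1339\right) + 1332 \left(-1321\right)\right)\right) \left(-708297 - \frac{1246891}{4752074}\right) = \left(2419144 - 3073131\right) \left(- \frac{3365881004869}{4752074}\right) = \left(-653987\right) \left(- \frac{3365881004869}{4752074}\right) = \frac{2201242420731262703}{4752074}$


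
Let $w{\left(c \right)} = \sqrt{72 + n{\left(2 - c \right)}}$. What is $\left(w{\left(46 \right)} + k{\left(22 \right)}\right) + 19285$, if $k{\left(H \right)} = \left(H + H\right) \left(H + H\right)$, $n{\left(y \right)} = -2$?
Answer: $21221 + \sqrt{70} \approx 21229.0$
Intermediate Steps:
$k{\left(H \right)} = 4 H^{2}$ ($k{\left(H \right)} = 2 H 2 H = 4 H^{2}$)
$w{\left(c \right)} = \sqrt{70}$ ($w{\left(c \right)} = \sqrt{72 - 2} = \sqrt{70}$)
$\left(w{\left(46 \right)} + k{\left(22 \right)}\right) + 19285 = \left(\sqrt{70} + 4 \cdot 22^{2}\right) + 19285 = \left(\sqrt{70} + 4 \cdot 484\right) + 19285 = \left(\sqrt{70} + 1936\right) + 19285 = \left(1936 + \sqrt{70}\right) + 19285 = 21221 + \sqrt{70}$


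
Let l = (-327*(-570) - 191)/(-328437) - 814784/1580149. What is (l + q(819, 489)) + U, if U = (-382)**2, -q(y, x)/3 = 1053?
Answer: 74091531801461186/518979397113 ≈ 1.4276e+5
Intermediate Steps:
q(y, x) = -3159 (q(y, x) = -3*1053 = -3159)
U = 145924
l = -561827376259/518979397113 (l = (186390 - 191)*(-1/328437) - 814784*1/1580149 = 186199*(-1/328437) - 814784/1580149 = -186199/328437 - 814784/1580149 = -561827376259/518979397113 ≈ -1.0826)
(l + q(819, 489)) + U = (-561827376259/518979397113 - 3159) + 145924 = -1640017742856226/518979397113 + 145924 = 74091531801461186/518979397113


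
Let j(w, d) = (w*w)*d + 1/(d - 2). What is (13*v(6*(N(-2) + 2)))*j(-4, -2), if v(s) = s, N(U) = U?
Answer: 0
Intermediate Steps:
j(w, d) = 1/(-2 + d) + d*w² (j(w, d) = w²*d + 1/(-2 + d) = d*w² + 1/(-2 + d) = 1/(-2 + d) + d*w²)
(13*v(6*(N(-2) + 2)))*j(-4, -2) = (13*(6*(-2 + 2)))*((1 + (-2)²*(-4)² - 2*(-2)*(-4)²)/(-2 - 2)) = (13*(6*0))*((1 + 4*16 - 2*(-2)*16)/(-4)) = (13*0)*(-(1 + 64 + 64)/4) = 0*(-¼*129) = 0*(-129/4) = 0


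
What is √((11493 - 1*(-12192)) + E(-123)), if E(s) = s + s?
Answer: √23439 ≈ 153.10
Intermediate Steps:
E(s) = 2*s
√((11493 - 1*(-12192)) + E(-123)) = √((11493 - 1*(-12192)) + 2*(-123)) = √((11493 + 12192) - 246) = √(23685 - 246) = √23439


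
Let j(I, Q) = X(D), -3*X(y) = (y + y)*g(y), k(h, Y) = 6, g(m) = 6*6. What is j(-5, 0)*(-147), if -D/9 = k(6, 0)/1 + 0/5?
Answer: -190512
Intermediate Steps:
g(m) = 36
D = -54 (D = -9*(6/1 + 0/5) = -9*(6*1 + 0*(1/5)) = -9*(6 + 0) = -9*6 = -54)
X(y) = -24*y (X(y) = -(y + y)*36/3 = -2*y*36/3 = -24*y)
j(I, Q) = 1296 (j(I, Q) = -24*(-54) = 1296)
j(-5, 0)*(-147) = 1296*(-147) = -190512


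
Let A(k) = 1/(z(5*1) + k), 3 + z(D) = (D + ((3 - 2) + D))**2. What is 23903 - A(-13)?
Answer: 2509814/105 ≈ 23903.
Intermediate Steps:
z(D) = -3 + (1 + 2*D)**2 (z(D) = -3 + (D + ((3 - 2) + D))**2 = -3 + (D + (1 + D))**2 = -3 + (1 + 2*D)**2)
A(k) = 1/(118 + k) (A(k) = 1/((-3 + (1 + 2*(5*1))**2) + k) = 1/((-3 + (1 + 2*5)**2) + k) = 1/((-3 + (1 + 10)**2) + k) = 1/((-3 + 11**2) + k) = 1/((-3 + 121) + k) = 1/(118 + k))
23903 - A(-13) = 23903 - 1/(118 - 13) = 23903 - 1/105 = 2509814/105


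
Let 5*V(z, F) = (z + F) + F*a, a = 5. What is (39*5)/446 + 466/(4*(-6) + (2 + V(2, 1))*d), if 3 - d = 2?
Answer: -509645/22746 ≈ -22.406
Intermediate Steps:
d = 1 (d = 3 - 1*2 = 3 - 2 = 1)
V(z, F) = z/5 + 6*F/5 (V(z, F) = ((z + F) + F*5)/5 = ((F + z) + 5*F)/5 = (z + 6*F)/5 = z/5 + 6*F/5)
(39*5)/446 + 466/(4*(-6) + (2 + V(2, 1))*d) = (39*5)/446 + 466/(4*(-6) + (2 + ((⅕)*2 + (6/5)*1))*1) = 195*(1/446) + 466/(-24 + (2 + (⅖ + 6/5))*1) = 195/446 + 466/(-24 + (2 + 8/5)*1) = 195/446 + 466/(-24 + (18/5)*1) = 195/446 + 466/(-24 + 18/5) = 195/446 + 466/(-102/5) = 195/446 + 466*(-5/102) = 195/446 - 1165/51 = -509645/22746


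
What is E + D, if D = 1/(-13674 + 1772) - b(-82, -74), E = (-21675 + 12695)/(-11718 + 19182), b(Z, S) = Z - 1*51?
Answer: 731773175/5552283 ≈ 131.80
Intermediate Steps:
b(Z, S) = -51 + Z (b(Z, S) = Z - 51 = -51 + Z)
E = -2245/1866 (E = -8980/7464 = -8980*1/7464 = -2245/1866 ≈ -1.2031)
D = 1582965/11902 (D = 1/(-13674 + 1772) - (-51 - 82) = 1/(-11902) - 1*(-133) = -1/11902 + 133 = 1582965/11902 ≈ 133.00)
E + D = -2245/1866 + 1582965/11902 = 731773175/5552283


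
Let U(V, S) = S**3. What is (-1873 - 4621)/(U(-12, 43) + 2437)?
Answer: -3247/40972 ≈ -0.079249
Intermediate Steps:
(-1873 - 4621)/(U(-12, 43) + 2437) = (-1873 - 4621)/(43**3 + 2437) = -6494/(79507 + 2437) = -6494/81944 = -6494*1/81944 = -3247/40972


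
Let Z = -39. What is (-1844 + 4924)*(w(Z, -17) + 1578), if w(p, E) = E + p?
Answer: 4687760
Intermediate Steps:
(-1844 + 4924)*(w(Z, -17) + 1578) = (-1844 + 4924)*((-17 - 39) + 1578) = 3080*(-56 + 1578) = 3080*1522 = 4687760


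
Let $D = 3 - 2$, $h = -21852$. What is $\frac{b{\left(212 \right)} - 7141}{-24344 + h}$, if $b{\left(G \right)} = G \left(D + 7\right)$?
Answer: $\frac{5445}{46196} \approx 0.11787$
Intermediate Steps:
$D = 1$ ($D = 3 - 2 = 1$)
$b{\left(G \right)} = 8 G$ ($b{\left(G \right)} = G \left(1 + 7\right) = G 8 = 8 G$)
$\frac{b{\left(212 \right)} - 7141}{-24344 + h} = \frac{8 \cdot 212 - 7141}{-24344 - 21852} = \frac{1696 - 7141}{-46196} = \left(-5445\right) \left(- \frac{1}{46196}\right) = \frac{5445}{46196}$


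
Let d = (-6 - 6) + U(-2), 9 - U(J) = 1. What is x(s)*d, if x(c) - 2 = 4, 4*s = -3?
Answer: -24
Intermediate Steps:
s = -3/4 (s = (1/4)*(-3) = -3/4 ≈ -0.75000)
x(c) = 6 (x(c) = 2 + 4 = 6)
U(J) = 8 (U(J) = 9 - 1*1 = 9 - 1 = 8)
d = -4 (d = (-6 - 6) + 8 = -12 + 8 = -4)
x(s)*d = 6*(-4) = -24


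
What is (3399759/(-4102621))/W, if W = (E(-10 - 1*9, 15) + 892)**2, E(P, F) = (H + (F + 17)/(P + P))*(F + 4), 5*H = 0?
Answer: -377751/349805876944 ≈ -1.0799e-6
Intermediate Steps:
H = 0 (H = (1/5)*0 = 0)
E(P, F) = (4 + F)*(17 + F)/(2*P) (E(P, F) = (0 + (F + 17)/(P + P))*(F + 4) = (0 + (17 + F)/((2*P)))*(4 + F) = (0 + (17 + F)*(1/(2*P)))*(4 + F) = (0 + (17 + F)/(2*P))*(4 + F) = ((17 + F)/(2*P))*(4 + F) = (4 + F)*(17 + F)/(2*P))
W = 767376 (W = ((68 + 15**2 + 21*15)/(2*(-10 - 1*9)) + 892)**2 = ((68 + 225 + 315)/(2*(-10 - 9)) + 892)**2 = ((1/2)*608/(-19) + 892)**2 = ((1/2)*(-1/19)*608 + 892)**2 = (-16 + 892)**2 = 876**2 = 767376)
(3399759/(-4102621))/W = (3399759/(-4102621))/767376 = (3399759*(-1/4102621))*(1/767376) = -3399759/4102621*1/767376 = -377751/349805876944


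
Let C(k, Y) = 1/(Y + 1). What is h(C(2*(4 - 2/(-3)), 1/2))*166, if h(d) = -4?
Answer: -664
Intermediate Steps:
C(k, Y) = 1/(1 + Y)
h(C(2*(4 - 2/(-3)), 1/2))*166 = -4*166 = -664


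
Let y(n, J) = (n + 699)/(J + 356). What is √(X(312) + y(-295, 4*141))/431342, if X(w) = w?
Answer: √16528030/99208660 ≈ 4.0979e-5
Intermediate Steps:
y(n, J) = (699 + n)/(356 + J)
√(X(312) + y(-295, 4*141))/431342 = √(312 + (699 - 295)/(356 + 4*141))/431342 = √(312 + 404/(356 + 564))*(1/431342) = √(312 + 404/920)*(1/431342) = √(312 + (1/920)*404)*(1/431342) = √(312 + 101/230)*(1/431342) = √(71861/230)*(1/431342) = (√16528030/230)*(1/431342) = √16528030/99208660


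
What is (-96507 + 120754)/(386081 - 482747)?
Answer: -24247/96666 ≈ -0.25083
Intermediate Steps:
(-96507 + 120754)/(386081 - 482747) = 24247/(-96666) = 24247*(-1/96666) = -24247/96666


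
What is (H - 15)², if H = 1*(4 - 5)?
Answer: 256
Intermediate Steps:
H = -1 (H = 1*(-1) = -1)
(H - 15)² = (-1 - 15)² = (-16)² = 256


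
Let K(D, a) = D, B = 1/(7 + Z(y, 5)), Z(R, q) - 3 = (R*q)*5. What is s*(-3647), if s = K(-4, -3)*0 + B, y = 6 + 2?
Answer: -521/30 ≈ -17.367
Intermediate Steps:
y = 8
Z(R, q) = 3 + 5*R*q (Z(R, q) = 3 + (R*q)*5 = 3 + 5*R*q)
B = 1/210 (B = 1/(7 + (3 + 5*8*5)) = 1/(7 + (3 + 200)) = 1/(7 + 203) = 1/210 ≈ 0.0047619)
s = 1/210 (s = -4*0 + 1/210 = 0 + 1/210 = 1/210 ≈ 0.0047619)
s*(-3647) = (1/210)*(-3647) = -521/30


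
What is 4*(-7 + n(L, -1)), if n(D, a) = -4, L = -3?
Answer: -44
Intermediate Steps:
4*(-7 + n(L, -1)) = 4*(-7 - 4) = 4*(-11) = -44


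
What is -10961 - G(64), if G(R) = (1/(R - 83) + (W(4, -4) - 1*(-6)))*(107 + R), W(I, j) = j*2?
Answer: -10610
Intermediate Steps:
W(I, j) = 2*j
G(R) = (-2 + 1/(-83 + R))*(107 + R) (G(R) = (1/(R - 83) + (2*(-4) - 1*(-6)))*(107 + R) = (1/(-83 + R) + (-8 + 6))*(107 + R) = (1/(-83 + R) - 2)*(107 + R) = (-2 + 1/(-83 + R))*(107 + R))
-10961 - G(64) = -10961 - (17869 - 47*64 - 2*64²)/(-83 + 64) = -10961 - (17869 - 3008 - 2*4096)/(-19) = -10961 - (-1)*(17869 - 3008 - 8192)/19 = -10961 - (-1)*6669/19 = -10961 - 1*(-351) = -10961 + 351 = -10610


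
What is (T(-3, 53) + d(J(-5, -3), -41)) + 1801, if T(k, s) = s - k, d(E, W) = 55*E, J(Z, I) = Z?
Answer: 1582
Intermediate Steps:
(T(-3, 53) + d(J(-5, -3), -41)) + 1801 = ((53 - 1*(-3)) + 55*(-5)) + 1801 = ((53 + 3) - 275) + 1801 = (56 - 275) + 1801 = -219 + 1801 = 1582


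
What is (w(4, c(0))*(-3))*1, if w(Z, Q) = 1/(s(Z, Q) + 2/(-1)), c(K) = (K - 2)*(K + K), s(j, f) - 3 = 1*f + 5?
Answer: -½ ≈ -0.50000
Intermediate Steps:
s(j, f) = 8 + f (s(j, f) = 3 + (1*f + 5) = 3 + (f + 5) = 3 + (5 + f) = 8 + f)
c(K) = 2*K*(-2 + K) (c(K) = (-2 + K)*(2*K) = 2*K*(-2 + K))
w(Z, Q) = 1/(6 + Q) (w(Z, Q) = 1/((8 + Q) + 2/(-1)) = 1/((8 + Q) + 2*(-1)) = 1/((8 + Q) - 2) = 1/(6 + Q))
(w(4, c(0))*(-3))*1 = (-3/(6 + 2*0*(-2 + 0)))*1 = (-3/(6 + 2*0*(-2)))*1 = (-3/(6 + 0))*1 = (-3/6)*1 = ((⅙)*(-3))*1 = -½*1 = -½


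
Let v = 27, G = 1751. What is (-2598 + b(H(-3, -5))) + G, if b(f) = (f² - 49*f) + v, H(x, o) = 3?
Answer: -958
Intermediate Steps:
b(f) = 27 + f² - 49*f (b(f) = (f² - 49*f) + 27 = 27 + f² - 49*f)
(-2598 + b(H(-3, -5))) + G = (-2598 + (27 + 3² - 49*3)) + 1751 = (-2598 + (27 + 9 - 147)) + 1751 = (-2598 - 111) + 1751 = -2709 + 1751 = -958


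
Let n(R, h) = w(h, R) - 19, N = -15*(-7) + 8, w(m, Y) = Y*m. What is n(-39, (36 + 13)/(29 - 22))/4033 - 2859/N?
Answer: -11563343/455729 ≈ -25.373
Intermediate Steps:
N = 113 (N = 105 + 8 = 113)
n(R, h) = -19 + R*h (n(R, h) = R*h - 19 = -19 + R*h)
n(-39, (36 + 13)/(29 - 22))/4033 - 2859/N = (-19 - 39*(36 + 13)/(29 - 22))/4033 - 2859/113 = (-19 - 1911/7)*(1/4033) - 2859*1/113 = (-19 - 1911/7)*(1/4033) - 2859/113 = (-19 - 39*7)*(1/4033) - 2859/113 = (-19 - 273)*(1/4033) - 2859/113 = -292*1/4033 - 2859/113 = -292/4033 - 2859/113 = -11563343/455729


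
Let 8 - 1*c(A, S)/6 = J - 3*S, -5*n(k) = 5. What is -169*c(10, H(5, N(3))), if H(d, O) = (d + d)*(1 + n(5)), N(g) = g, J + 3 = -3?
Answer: -14196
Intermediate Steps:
n(k) = -1 (n(k) = -⅕*5 = -1)
J = -6 (J = -3 - 3 = -6)
H(d, O) = 0 (H(d, O) = (d + d)*(1 - 1) = (2*d)*0 = 0)
c(A, S) = 84 + 18*S (c(A, S) = 48 - 6*(-6 - 3*S) = 48 + (36 + 18*S) = 84 + 18*S)
-169*c(10, H(5, N(3))) = -169*(84 + 18*0) = -169*(84 + 0) = -169*84 = -14196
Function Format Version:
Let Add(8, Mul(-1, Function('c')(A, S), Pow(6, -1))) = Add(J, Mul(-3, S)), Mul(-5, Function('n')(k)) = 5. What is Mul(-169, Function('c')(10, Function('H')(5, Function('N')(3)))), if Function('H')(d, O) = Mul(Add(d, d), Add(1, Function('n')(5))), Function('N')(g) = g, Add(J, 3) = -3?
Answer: -14196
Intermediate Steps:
Function('n')(k) = -1 (Function('n')(k) = Mul(Rational(-1, 5), 5) = -1)
J = -6 (J = Add(-3, -3) = -6)
Function('H')(d, O) = 0 (Function('H')(d, O) = Mul(Add(d, d), Add(1, -1)) = Mul(Mul(2, d), 0) = 0)
Function('c')(A, S) = Add(84, Mul(18, S)) (Function('c')(A, S) = Add(48, Mul(-6, Add(-6, Mul(-3, S)))) = Add(48, Add(36, Mul(18, S))) = Add(84, Mul(18, S)))
Mul(-169, Function('c')(10, Function('H')(5, Function('N')(3)))) = Mul(-169, Add(84, Mul(18, 0))) = Mul(-169, Add(84, 0)) = Mul(-169, 84) = -14196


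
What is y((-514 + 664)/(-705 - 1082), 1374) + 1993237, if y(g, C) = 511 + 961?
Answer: 1994709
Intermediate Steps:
y(g, C) = 1472
y((-514 + 664)/(-705 - 1082), 1374) + 1993237 = 1472 + 1993237 = 1994709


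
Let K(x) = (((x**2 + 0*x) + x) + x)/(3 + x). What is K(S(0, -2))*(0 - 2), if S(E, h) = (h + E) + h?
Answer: 16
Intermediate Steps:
S(E, h) = E + 2*h (S(E, h) = (E + h) + h = E + 2*h)
K(x) = (x**2 + 2*x)/(3 + x) (K(x) = (((x**2 + 0) + x) + x)/(3 + x) = ((x**2 + x) + x)/(3 + x) = ((x + x**2) + x)/(3 + x) = (x**2 + 2*x)/(3 + x))
K(S(0, -2))*(0 - 2) = ((0 + 2*(-2))*(2 + (0 + 2*(-2)))/(3 + (0 + 2*(-2))))*(0 - 2) = ((0 - 4)*(2 + (0 - 4))/(3 + (0 - 4)))*(-2) = -4*(2 - 4)/(3 - 4)*(-2) = -4*(-2)/(-1)*(-2) = -4*(-1)*(-2)*(-2) = -8*(-2) = 16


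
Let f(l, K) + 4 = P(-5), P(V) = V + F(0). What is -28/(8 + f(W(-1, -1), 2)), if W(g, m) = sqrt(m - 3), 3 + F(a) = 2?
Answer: 14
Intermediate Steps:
F(a) = -1 (F(a) = -3 + 2 = -1)
P(V) = -1 + V (P(V) = V - 1 = -1 + V)
W(g, m) = sqrt(-3 + m)
f(l, K) = -10 (f(l, K) = -4 + (-1 - 5) = -4 - 6 = -10)
-28/(8 + f(W(-1, -1), 2)) = -28/(8 - 10) = -28/(-2) = -1/2*(-28) = 14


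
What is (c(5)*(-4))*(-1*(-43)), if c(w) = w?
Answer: -860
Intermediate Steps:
(c(5)*(-4))*(-1*(-43)) = (5*(-4))*(-1*(-43)) = -20*43 = -860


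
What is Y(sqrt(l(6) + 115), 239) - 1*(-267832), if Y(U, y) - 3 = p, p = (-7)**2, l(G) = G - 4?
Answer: 267884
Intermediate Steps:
l(G) = -4 + G
p = 49
Y(U, y) = 52 (Y(U, y) = 3 + 49 = 52)
Y(sqrt(l(6) + 115), 239) - 1*(-267832) = 52 - 1*(-267832) = 52 + 267832 = 267884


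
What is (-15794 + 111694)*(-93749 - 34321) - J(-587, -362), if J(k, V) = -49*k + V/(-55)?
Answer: -675506797327/55 ≈ -1.2282e+10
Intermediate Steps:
J(k, V) = -49*k - V/55 (J(k, V) = -49*k + V*(-1/55) = -49*k - V/55)
(-15794 + 111694)*(-93749 - 34321) - J(-587, -362) = (-15794 + 111694)*(-93749 - 34321) - (-49*(-587) - 1/55*(-362)) = 95900*(-128070) - (28763 + 362/55) = -12281913000 - 1*1582327/55 = -12281913000 - 1582327/55 = -675506797327/55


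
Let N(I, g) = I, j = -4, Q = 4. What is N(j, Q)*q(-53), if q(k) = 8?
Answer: -32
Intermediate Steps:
N(j, Q)*q(-53) = -4*8 = -32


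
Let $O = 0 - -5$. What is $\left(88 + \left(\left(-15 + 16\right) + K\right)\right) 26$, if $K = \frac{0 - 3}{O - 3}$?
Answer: $2275$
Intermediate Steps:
$O = 5$ ($O = 0 + 5 = 5$)
$K = - \frac{3}{2}$ ($K = \frac{0 - 3}{5 - 3} = - \frac{3}{2} \approx -1.5$)
$\left(88 + \left(\left(-15 + 16\right) + K\right)\right) 26 = \left(88 + \left(\left(-15 + 16\right) - \frac{3}{2}\right)\right) 26 = \left(88 + \left(1 - \frac{3}{2}\right)\right) 26 = \left(88 - \frac{1}{2}\right) 26 = \frac{175}{2} \cdot 26 = 2275$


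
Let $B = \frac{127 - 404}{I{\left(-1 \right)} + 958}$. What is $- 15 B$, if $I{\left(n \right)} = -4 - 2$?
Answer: $\frac{4155}{952} \approx 4.3645$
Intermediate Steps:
$I{\left(n \right)} = -6$ ($I{\left(n \right)} = -4 - 2 = -6$)
$B = - \frac{277}{952}$ ($B = \frac{127 - 404}{-6 + 958} = - \frac{277}{952} \approx -0.29097$)
$- 15 B = \left(-15\right) \left(- \frac{277}{952}\right) = \frac{4155}{952}$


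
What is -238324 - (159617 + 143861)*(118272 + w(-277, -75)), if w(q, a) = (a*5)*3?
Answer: -35551775590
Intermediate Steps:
w(q, a) = 15*a (w(q, a) = (5*a)*3 = 15*a)
-238324 - (159617 + 143861)*(118272 + w(-277, -75)) = -238324 - (159617 + 143861)*(118272 + 15*(-75)) = -238324 - 303478*(118272 - 1125) = -238324 - 303478*117147 = -238324 - 1*35551537266 = -238324 - 35551537266 = -35551775590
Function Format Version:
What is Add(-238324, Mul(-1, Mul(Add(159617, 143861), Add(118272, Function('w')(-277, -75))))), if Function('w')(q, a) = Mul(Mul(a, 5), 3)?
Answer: -35551775590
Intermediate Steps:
Function('w')(q, a) = Mul(15, a) (Function('w')(q, a) = Mul(Mul(5, a), 3) = Mul(15, a))
Add(-238324, Mul(-1, Mul(Add(159617, 143861), Add(118272, Function('w')(-277, -75))))) = Add(-238324, Mul(-1, Mul(Add(159617, 143861), Add(118272, Mul(15, -75))))) = Add(-238324, Mul(-1, Mul(303478, Add(118272, -1125)))) = Add(-238324, Mul(-1, Mul(303478, 117147))) = Add(-238324, Mul(-1, 35551537266)) = Add(-238324, -35551537266) = -35551775590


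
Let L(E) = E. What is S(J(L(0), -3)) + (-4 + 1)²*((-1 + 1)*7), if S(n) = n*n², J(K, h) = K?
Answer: 0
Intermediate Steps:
S(n) = n³
S(J(L(0), -3)) + (-4 + 1)²*((-1 + 1)*7) = 0³ + (-4 + 1)²*((-1 + 1)*7) = 0 + (-3)²*(0*7) = 0 + 9*0 = 0 + 0 = 0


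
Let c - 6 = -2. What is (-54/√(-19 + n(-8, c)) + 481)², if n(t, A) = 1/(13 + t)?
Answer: 10866677/47 + 25974*I*√470/47 ≈ 2.3121e+5 + 11981.0*I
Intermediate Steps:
c = 4 (c = 6 - 2 = 4)
(-54/√(-19 + n(-8, c)) + 481)² = (-54/√(-19 + 1/(13 - 8)) + 481)² = (-54/√(-19 + 1/5) + 481)² = (-54/√(-19 + ⅕) + 481)² = (-54*(-I*√470/94) + 481)² = (-(-27)*I*√470/47 + 481)² = (27*I*√470/47 + 481)² = (481 + 27*I*√470/47)²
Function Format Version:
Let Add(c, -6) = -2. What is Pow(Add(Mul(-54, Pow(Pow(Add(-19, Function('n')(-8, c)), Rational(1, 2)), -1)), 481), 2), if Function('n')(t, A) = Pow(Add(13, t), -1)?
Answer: Add(Rational(10866677, 47), Mul(Rational(25974, 47), I, Pow(470, Rational(1, 2)))) ≈ Add(2.3121e+5, Mul(11981., I))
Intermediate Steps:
c = 4 (c = Add(6, -2) = 4)
Pow(Add(Mul(-54, Pow(Pow(Add(-19, Function('n')(-8, c)), Rational(1, 2)), -1)), 481), 2) = Pow(Add(Mul(-54, Pow(Pow(Add(-19, Pow(Add(13, -8), -1)), Rational(1, 2)), -1)), 481), 2) = Pow(Add(Mul(-54, Pow(Pow(Add(-19, Pow(5, -1)), Rational(1, 2)), -1)), 481), 2) = Pow(Add(Mul(-54, Pow(Pow(Add(-19, Rational(1, 5)), Rational(1, 2)), -1)), 481), 2) = Pow(Add(Mul(-54, Pow(Pow(Rational(-94, 5), Rational(1, 2)), -1)), 481), 2) = Pow(Add(Mul(-54, Pow(Mul(Rational(1, 5), I, Pow(470, Rational(1, 2))), -1)), 481), 2) = Pow(Add(Mul(-54, Mul(Rational(-1, 94), I, Pow(470, Rational(1, 2)))), 481), 2) = Pow(Add(Mul(Rational(27, 47), I, Pow(470, Rational(1, 2))), 481), 2) = Pow(Add(481, Mul(Rational(27, 47), I, Pow(470, Rational(1, 2)))), 2)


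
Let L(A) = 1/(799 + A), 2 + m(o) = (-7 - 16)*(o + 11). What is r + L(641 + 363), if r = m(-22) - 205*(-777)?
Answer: 287643409/1803 ≈ 1.5954e+5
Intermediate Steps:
m(o) = -255 - 23*o (m(o) = -2 + (-7 - 16)*(o + 11) = -2 - 23*(11 + o) = -2 + (-253 - 23*o) = -255 - 23*o)
r = 159536 (r = (-255 - 23*(-22)) - 205*(-777) = (-255 + 506) + 159285 = 251 + 159285 = 159536)
r + L(641 + 363) = 159536 + 1/(799 + (641 + 363)) = 159536 + 1/(799 + 1004) = 159536 + 1/1803 = 287643409/1803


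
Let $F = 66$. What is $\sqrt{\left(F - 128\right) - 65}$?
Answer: $i \sqrt{127} \approx 11.269 i$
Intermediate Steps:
$\sqrt{\left(F - 128\right) - 65} = \sqrt{\left(66 - 128\right) - 65} = \sqrt{-62 - 65} = \sqrt{-127} = i \sqrt{127}$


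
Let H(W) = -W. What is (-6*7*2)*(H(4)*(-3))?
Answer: -1008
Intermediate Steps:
(-6*7*2)*(H(4)*(-3)) = (-6*7*2)*(-1*4*(-3)) = (-42*2)*(-4*(-3)) = -84*12 = -1008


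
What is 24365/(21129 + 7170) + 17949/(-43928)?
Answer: 562366969/1243118472 ≈ 0.45238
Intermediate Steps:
24365/(21129 + 7170) + 17949/(-43928) = 24365/28299 + 17949*(-1/43928) = 24365*(1/28299) - 17949/43928 = 24365/28299 - 17949/43928 = 562366969/1243118472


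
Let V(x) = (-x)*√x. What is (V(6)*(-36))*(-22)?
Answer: -4752*√6 ≈ -11640.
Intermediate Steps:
V(x) = -x^(3/2)
(V(6)*(-36))*(-22) = (-6^(3/2)*(-36))*(-22) = (-6*√6*(-36))*(-22) = (216*√6)*(-22) = -4752*√6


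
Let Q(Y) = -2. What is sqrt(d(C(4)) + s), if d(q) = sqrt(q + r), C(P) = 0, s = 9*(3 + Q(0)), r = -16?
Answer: sqrt(9 + 4*I) ≈ 3.0699 + 0.65148*I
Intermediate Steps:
s = 9 (s = 9*(3 - 2) = 9*1 = 9)
d(q) = sqrt(-16 + q) (d(q) = sqrt(q - 16) = sqrt(-16 + q))
sqrt(d(C(4)) + s) = sqrt(sqrt(-16 + 0) + 9) = sqrt(sqrt(-16) + 9) = sqrt(4*I + 9) = sqrt(9 + 4*I)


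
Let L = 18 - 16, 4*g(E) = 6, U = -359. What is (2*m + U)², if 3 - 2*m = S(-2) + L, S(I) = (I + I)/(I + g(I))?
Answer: 133956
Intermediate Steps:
g(E) = 3/2 (g(E) = (¼)*6 = 3/2)
S(I) = 2*I/(3/2 + I) (S(I) = (I + I)/(I + 3/2) = (2*I)/(3/2 + I) = 2*I/(3/2 + I))
L = 2
m = -7/2 (m = 3/2 - (4*(-2)/(3 + 2*(-2)) + 2)/2 = 3/2 - (4*(-2)/(3 - 4) + 2)/2 = 3/2 - (4*(-2)/(-1) + 2)/2 = 3/2 - (4*(-2)*(-1) + 2)/2 = 3/2 - (8 + 2)/2 = 3/2 - ½*10 = 3/2 - 5 = -7/2 ≈ -3.5000)
(2*m + U)² = (2*(-7/2) - 359)² = (-7 - 359)² = (-366)² = 133956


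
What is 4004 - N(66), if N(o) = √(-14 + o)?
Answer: 4004 - 2*√13 ≈ 3996.8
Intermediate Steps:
4004 - N(66) = 4004 - √(-14 + 66) = 4004 - √52 = 4004 - 2*√13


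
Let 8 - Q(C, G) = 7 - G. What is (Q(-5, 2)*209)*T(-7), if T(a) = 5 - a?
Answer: 7524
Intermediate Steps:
Q(C, G) = 1 + G (Q(C, G) = 8 - (7 - G) = 8 + (-7 + G) = 1 + G)
(Q(-5, 2)*209)*T(-7) = ((1 + 2)*209)*(5 - 1*(-7)) = (3*209)*(5 + 7) = 627*12 = 7524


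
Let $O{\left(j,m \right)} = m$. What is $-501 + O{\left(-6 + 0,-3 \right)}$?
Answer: $-504$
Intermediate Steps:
$-501 + O{\left(-6 + 0,-3 \right)} = -501 - 3 = -504$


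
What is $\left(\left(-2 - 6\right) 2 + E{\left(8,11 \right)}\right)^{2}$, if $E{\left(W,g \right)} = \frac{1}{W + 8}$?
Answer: $\frac{65025}{256} \approx 254.0$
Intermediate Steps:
$E{\left(W,g \right)} = \frac{1}{8 + W}$
$\left(\left(-2 - 6\right) 2 + E{\left(8,11 \right)}\right)^{2} = \left(\left(-2 - 6\right) 2 + \frac{1}{8 + 8}\right)^{2} = \left(\left(-8\right) 2 + \frac{1}{16}\right)^{2} = \left(-16 + \frac{1}{16}\right)^{2} = \left(- \frac{255}{16}\right)^{2} = \frac{65025}{256}$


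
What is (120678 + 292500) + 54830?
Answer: 468008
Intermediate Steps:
(120678 + 292500) + 54830 = 413178 + 54830 = 468008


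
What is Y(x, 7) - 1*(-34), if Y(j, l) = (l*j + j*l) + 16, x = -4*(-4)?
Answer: 274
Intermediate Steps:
x = 16
Y(j, l) = 16 + 2*j*l (Y(j, l) = (j*l + j*l) + 16 = 2*j*l + 16 = 16 + 2*j*l)
Y(x, 7) - 1*(-34) = (16 + 2*16*7) - 1*(-34) = (16 + 224) + 34 = 240 + 34 = 274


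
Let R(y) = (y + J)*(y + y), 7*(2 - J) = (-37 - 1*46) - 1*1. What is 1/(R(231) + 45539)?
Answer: 1/158729 ≈ 6.3000e-6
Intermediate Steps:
J = 14 (J = 2 - ((-37 - 1*46) - 1*1)/7 = 2 - ((-37 - 46) - 1)/7 = 2 - (-83 - 1)/7 = 2 - 1/7*(-84) = 2 + 12 = 14)
R(y) = 2*y*(14 + y) (R(y) = (y + 14)*(y + y) = (14 + y)*(2*y) = 2*y*(14 + y))
1/(R(231) + 45539) = 1/(2*231*(14 + 231) + 45539) = 1/(2*231*245 + 45539) = 1/(113190 + 45539) = 1/158729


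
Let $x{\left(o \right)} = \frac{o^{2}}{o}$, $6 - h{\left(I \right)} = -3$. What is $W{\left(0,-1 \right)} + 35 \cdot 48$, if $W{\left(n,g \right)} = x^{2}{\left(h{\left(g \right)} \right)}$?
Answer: $1761$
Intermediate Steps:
$h{\left(I \right)} = 9$ ($h{\left(I \right)} = 6 - -3 = 6 + 3 = 9$)
$x{\left(o \right)} = o$
$W{\left(n,g \right)} = 81$ ($W{\left(n,g \right)} = 9^{2} = 81$)
$W{\left(0,-1 \right)} + 35 \cdot 48 = 81 + 35 \cdot 48 = 81 + 1680 = 1761$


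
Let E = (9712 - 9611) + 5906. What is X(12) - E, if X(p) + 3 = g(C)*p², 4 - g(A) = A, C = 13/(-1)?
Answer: -3562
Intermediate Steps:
C = -13 (C = 13*(-1) = -13)
g(A) = 4 - A
X(p) = -3 + 17*p² (X(p) = -3 + (4 - 1*(-13))*p² = -3 + (4 + 13)*p² = -3 + 17*p²)
E = 6007 (E = 101 + 5906 = 6007)
X(12) - E = (-3 + 17*12²) - 1*6007 = (-3 + 17*144) - 6007 = (-3 + 2448) - 6007 = 2445 - 6007 = -3562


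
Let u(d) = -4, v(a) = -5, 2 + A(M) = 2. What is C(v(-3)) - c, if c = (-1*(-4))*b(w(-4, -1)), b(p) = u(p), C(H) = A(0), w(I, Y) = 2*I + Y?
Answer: 16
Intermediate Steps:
A(M) = 0 (A(M) = -2 + 2 = 0)
w(I, Y) = Y + 2*I
C(H) = 0
b(p) = -4
c = -16 (c = -1*(-4)*(-4) = 4*(-4) = -16)
C(v(-3)) - c = 0 - 1*(-16) = 0 + 16 = 16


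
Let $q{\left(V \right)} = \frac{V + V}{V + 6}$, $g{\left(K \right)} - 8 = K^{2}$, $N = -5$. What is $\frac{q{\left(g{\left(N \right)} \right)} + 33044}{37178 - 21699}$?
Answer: $\frac{18678}{8749} \approx 2.1349$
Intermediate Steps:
$g{\left(K \right)} = 8 + K^{2}$
$q{\left(V \right)} = \frac{2 V}{6 + V}$
$\frac{q{\left(g{\left(N \right)} \right)} + 33044}{37178 - 21699} = \frac{\frac{2 \left(8 + \left(-5\right)^{2}\right)}{6 + \left(8 + \left(-5\right)^{2}\right)} + 33044}{37178 - 21699} = \frac{\frac{2 \left(8 + 25\right)}{6 + \left(8 + 25\right)} + 33044}{15479} = \left(2 \cdot 33 \frac{1}{6 + 33} + 33044\right) \frac{1}{15479} = \left(2 \cdot 33 \cdot \frac{1}{39} + 33044\right) \frac{1}{15479} = \left(\frac{22}{13} + 33044\right) \frac{1}{15479} = \frac{429594}{13} \cdot \frac{1}{15479} = \frac{18678}{8749}$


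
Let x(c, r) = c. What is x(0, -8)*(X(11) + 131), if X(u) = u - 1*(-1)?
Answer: 0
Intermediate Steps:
X(u) = 1 + u (X(u) = u + 1 = 1 + u)
x(0, -8)*(X(11) + 131) = 0*((1 + 11) + 131) = 0*(12 + 131) = 0*143 = 0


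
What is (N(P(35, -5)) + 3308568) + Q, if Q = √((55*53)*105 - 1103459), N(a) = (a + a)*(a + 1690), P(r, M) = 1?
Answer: 3311950 + 2*I*√199346 ≈ 3.312e+6 + 892.96*I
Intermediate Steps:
N(a) = 2*a*(1690 + a) (N(a) = (2*a)*(1690 + a) = 2*a*(1690 + a))
Q = 2*I*√199346 (Q = √(2915*105 - 1103459) = √(306075 - 1103459) = √(-797384) = 2*I*√199346 ≈ 892.96*I)
(N(P(35, -5)) + 3308568) + Q = (2*1*(1690 + 1) + 3308568) + 2*I*√199346 = (2*1*1691 + 3308568) + 2*I*√199346 = (3382 + 3308568) + 2*I*√199346 = 3311950 + 2*I*√199346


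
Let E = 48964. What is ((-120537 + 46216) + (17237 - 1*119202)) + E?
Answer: -127322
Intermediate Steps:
((-120537 + 46216) + (17237 - 1*119202)) + E = ((-120537 + 46216) + (17237 - 1*119202)) + 48964 = (-74321 + (17237 - 119202)) + 48964 = (-74321 - 101965) + 48964 = -176286 + 48964 = -127322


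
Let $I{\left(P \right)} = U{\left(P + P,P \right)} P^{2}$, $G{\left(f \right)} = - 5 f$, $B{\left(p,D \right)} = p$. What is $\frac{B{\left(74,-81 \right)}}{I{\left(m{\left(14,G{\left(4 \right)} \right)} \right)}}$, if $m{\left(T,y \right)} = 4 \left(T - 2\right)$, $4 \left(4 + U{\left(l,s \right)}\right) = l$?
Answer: $\frac{37}{23040} \approx 0.0016059$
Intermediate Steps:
$U{\left(l,s \right)} = -4 + \frac{l}{4}$
$m{\left(T,y \right)} = -8 + 4 T$ ($m{\left(T,y \right)} = 4 \left(-2 + T\right) = -8 + 4 T$)
$I{\left(P \right)} = P^{2} \left(-4 + \frac{P}{2}\right)$ ($I{\left(P \right)} = \left(-4 + \frac{P + P}{4}\right) P^{2} = \left(-4 + \frac{2 P}{4}\right) P^{2} = \left(-4 + \frac{P}{2}\right) P^{2} = P^{2} \left(-4 + \frac{P}{2}\right)$)
$\frac{B{\left(74,-81 \right)}}{I{\left(m{\left(14,G{\left(4 \right)} \right)} \right)}} = \frac{74}{\frac{1}{2} \left(-8 + 4 \cdot 14\right)^{2} \left(-8 + \left(-8 + 4 \cdot 14\right)\right)} = \frac{74}{\frac{1}{2} \left(-8 + 56\right)^{2} \left(-8 + \left(-8 + 56\right)\right)} = \frac{74}{\frac{1}{2} \cdot 48^{2} \left(-8 + 48\right)} = \frac{74}{\frac{1}{2} \cdot 2304 \cdot 40} = \frac{74}{46080} = 74 \cdot \frac{1}{46080} = \frac{37}{23040}$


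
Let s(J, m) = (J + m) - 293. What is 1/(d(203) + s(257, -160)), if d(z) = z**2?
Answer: 1/41013 ≈ 2.4383e-5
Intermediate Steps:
s(J, m) = -293 + J + m
1/(d(203) + s(257, -160)) = 1/(203**2 + (-293 + 257 - 160)) = 1/(41209 - 196) = 1/41013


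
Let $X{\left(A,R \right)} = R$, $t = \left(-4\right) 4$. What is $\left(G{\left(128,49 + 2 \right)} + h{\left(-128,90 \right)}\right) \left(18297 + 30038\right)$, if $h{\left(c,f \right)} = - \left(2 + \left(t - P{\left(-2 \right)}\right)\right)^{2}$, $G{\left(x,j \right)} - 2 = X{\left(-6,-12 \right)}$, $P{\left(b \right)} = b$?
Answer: $-7443590$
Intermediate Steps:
$t = -16$
$G{\left(x,j \right)} = -10$ ($G{\left(x,j \right)} = 2 - 12 = -10$)
$h{\left(c,f \right)} = -144$ ($h{\left(c,f \right)} = - \left(2 - 14\right)^{2} = - \left(-12\right)^{2} = \left(-1\right) 144 = -144$)
$\left(G{\left(128,49 + 2 \right)} + h{\left(-128,90 \right)}\right) \left(18297 + 30038\right) = \left(-10 - 144\right) \left(18297 + 30038\right) = \left(-154\right) 48335 = -7443590$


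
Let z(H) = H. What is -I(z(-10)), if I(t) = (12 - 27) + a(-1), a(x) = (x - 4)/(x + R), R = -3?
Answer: 55/4 ≈ 13.750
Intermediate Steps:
a(x) = (-4 + x)/(-3 + x) (a(x) = (x - 4)/(x - 3) = (-4 + x)/(-3 + x))
I(t) = -55/4 (I(t) = (12 - 27) + (-4 - 1)/(-3 - 1) = -15 - 5/(-4) = -15 - ¼*(-5) = -15 + 5/4 = -55/4)
-I(z(-10)) = -1*(-55/4) = 55/4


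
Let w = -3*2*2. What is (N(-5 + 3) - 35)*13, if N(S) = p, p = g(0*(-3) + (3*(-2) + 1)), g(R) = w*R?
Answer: 325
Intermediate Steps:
w = -12 (w = -6*2 = -12)
g(R) = -12*R
p = 60 (p = -12*(0*(-3) + (3*(-2) + 1)) = -12*(0 + (-6 + 1)) = -12*(0 - 5) = -12*(-5) = 60)
N(S) = 60
(N(-5 + 3) - 35)*13 = (60 - 35)*13 = 25*13 = 325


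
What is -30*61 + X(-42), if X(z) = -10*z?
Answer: -1410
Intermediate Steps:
-30*61 + X(-42) = -30*61 - 10*(-42) = -1830 + 420 = -1410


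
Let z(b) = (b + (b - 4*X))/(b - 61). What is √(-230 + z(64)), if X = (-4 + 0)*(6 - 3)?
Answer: I*√1542/3 ≈ 13.089*I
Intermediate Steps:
X = -12 (X = -4*3 = -12)
z(b) = (48 + 2*b)/(-61 + b) (z(b) = (b + (b - 4*(-12)))/(b - 61) = (b + (b + 48))/(-61 + b) = (b + (48 + b))/(-61 + b) = (48 + 2*b)/(-61 + b))
√(-230 + z(64)) = √(-230 + 2*(24 + 64)/(-61 + 64)) = √(-230 + 2*88/3) = √(-230 + 2*(⅓)*88) = √(-230 + 176/3) = √(-514/3) = I*√1542/3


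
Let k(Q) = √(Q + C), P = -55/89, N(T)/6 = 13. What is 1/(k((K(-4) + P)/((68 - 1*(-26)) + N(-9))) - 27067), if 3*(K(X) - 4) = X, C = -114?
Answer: -1243024908/33644960419625 - 2*I*√60100612509/33644960419625 ≈ -3.6945e-5 - 1.4573e-8*I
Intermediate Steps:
N(T) = 78 (N(T) = 6*13 = 78)
K(X) = 4 + X/3
P = -55/89 (P = -55*1/89 = -55/89 ≈ -0.61798)
k(Q) = √(-114 + Q) (k(Q) = √(Q - 114) = √(-114 + Q))
1/(k((K(-4) + P)/((68 - 1*(-26)) + N(-9))) - 27067) = 1/(√(-114 + ((4 + (⅓)*(-4)) - 55/89)/((68 - 1*(-26)) + 78)) - 27067) = 1/(√(-114 + ((4 - 4/3) - 55/89)/((68 + 26) + 78)) - 27067) = 1/(√(-114 + (8/3 - 55/89)/(94 + 78)) - 27067) = 1/(√(-114 + (547/267)/172) - 27067) = 1/(√(-114 + (547/267)*(1/172)) - 27067) = 1/(√(-114 + 547/45924) - 27067) = 1/(√(-5234789/45924) - 27067) = 1/(I*√60100612509/22962 - 27067) = 1/(-27067 + I*√60100612509/22962)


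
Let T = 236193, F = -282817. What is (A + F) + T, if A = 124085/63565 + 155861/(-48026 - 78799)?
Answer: -75171931959268/1612326225 ≈ -46623.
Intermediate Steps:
A = 1165955132/1612326225 (A = 124085*(1/63565) + 155861/(-126825) = 24817/12713 + 155861*(-1/126825) = 24817/12713 - 155861/126825 = 1165955132/1612326225 ≈ 0.72315)
(A + F) + T = (1165955132/1612326225 - 282817) + 236193 = -455992100020693/1612326225 + 236193 = -75171931959268/1612326225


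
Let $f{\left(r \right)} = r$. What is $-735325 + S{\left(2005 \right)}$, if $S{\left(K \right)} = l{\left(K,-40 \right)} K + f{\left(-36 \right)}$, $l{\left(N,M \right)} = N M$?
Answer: $-161536361$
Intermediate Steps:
$l{\left(N,M \right)} = M N$
$S{\left(K \right)} = -36 - 40 K^{2}$ ($S{\left(K \right)} = - 40 K K - 36 = - 40 K^{2} - 36 = -36 - 40 K^{2}$)
$-735325 + S{\left(2005 \right)} = -735325 - \left(36 + 40 \cdot 2005^{2}\right) = -735325 - 160801036 = -161536361$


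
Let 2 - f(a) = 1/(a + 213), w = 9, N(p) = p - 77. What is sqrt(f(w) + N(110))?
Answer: sqrt(1724718)/222 ≈ 5.9157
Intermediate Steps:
N(p) = -77 + p
f(a) = 2 - 1/(213 + a) (f(a) = 2 - 1/(a + 213) = 2 - 1/(213 + a))
sqrt(f(w) + N(110)) = sqrt((425 + 2*9)/(213 + 9) + (-77 + 110)) = sqrt((425 + 18)/222 + 33) = sqrt((1/222)*443 + 33) = sqrt(443/222 + 33) = sqrt(7769/222) = sqrt(1724718)/222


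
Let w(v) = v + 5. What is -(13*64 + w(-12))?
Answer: -825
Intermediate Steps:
w(v) = 5 + v
-(13*64 + w(-12)) = -(13*64 + (5 - 12)) = -(832 - 7) = -1*825 = -825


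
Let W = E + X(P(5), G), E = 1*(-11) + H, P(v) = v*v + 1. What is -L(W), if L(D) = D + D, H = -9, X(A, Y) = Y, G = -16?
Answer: 72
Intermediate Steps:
P(v) = 1 + v**2 (P(v) = v**2 + 1 = 1 + v**2)
E = -20 (E = 1*(-11) - 9 = -11 - 9 = -20)
W = -36 (W = -20 - 16 = -36)
L(D) = 2*D
-L(W) = -2*(-36) = -1*(-72) = 72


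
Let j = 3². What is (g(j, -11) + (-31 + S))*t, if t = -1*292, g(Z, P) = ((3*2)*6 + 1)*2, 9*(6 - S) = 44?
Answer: -115924/9 ≈ -12880.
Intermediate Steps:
S = 10/9 (S = 6 - ⅑*44 = 6 - 44/9 = 10/9 ≈ 1.1111)
j = 9
g(Z, P) = 74 (g(Z, P) = (6*6 + 1)*2 = (36 + 1)*2 = 37*2 = 74)
t = -292
(g(j, -11) + (-31 + S))*t = (74 + (-31 + 10/9))*(-292) = (74 - 269/9)*(-292) = (397/9)*(-292) = -115924/9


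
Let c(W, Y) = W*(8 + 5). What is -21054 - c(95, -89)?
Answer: -22289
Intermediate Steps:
c(W, Y) = 13*W (c(W, Y) = W*13 = 13*W)
-21054 - c(95, -89) = -21054 - 13*95 = -21054 - 1*1235 = -21054 - 1235 = -22289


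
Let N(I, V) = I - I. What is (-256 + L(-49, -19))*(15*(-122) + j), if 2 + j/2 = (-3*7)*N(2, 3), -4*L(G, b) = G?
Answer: 894075/2 ≈ 4.4704e+5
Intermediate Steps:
L(G, b) = -G/4
N(I, V) = 0
j = -4 (j = -4 + 2*(-3*7*0) = -4 + 2*(-21*0) = -4 + 2*0 = -4 + 0 = -4)
(-256 + L(-49, -19))*(15*(-122) + j) = (-256 - ¼*(-49))*(15*(-122) - 4) = (-256 + 49/4)*(-1830 - 4) = -975/4*(-1834) = 894075/2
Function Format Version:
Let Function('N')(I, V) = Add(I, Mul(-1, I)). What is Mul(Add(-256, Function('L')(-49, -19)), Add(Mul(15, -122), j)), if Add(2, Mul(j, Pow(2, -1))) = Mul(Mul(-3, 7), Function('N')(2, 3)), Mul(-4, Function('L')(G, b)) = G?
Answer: Rational(894075, 2) ≈ 4.4704e+5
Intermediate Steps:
Function('L')(G, b) = Mul(Rational(-1, 4), G)
Function('N')(I, V) = 0
j = -4 (j = Add(-4, Mul(2, Mul(Mul(-3, 7), 0))) = Add(-4, Mul(2, Mul(-21, 0))) = Add(-4, Mul(2, 0)) = Add(-4, 0) = -4)
Mul(Add(-256, Function('L')(-49, -19)), Add(Mul(15, -122), j)) = Mul(Add(-256, Mul(Rational(-1, 4), -49)), Add(Mul(15, -122), -4)) = Mul(Add(-256, Rational(49, 4)), Add(-1830, -4)) = Mul(Rational(-975, 4), -1834) = Rational(894075, 2)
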